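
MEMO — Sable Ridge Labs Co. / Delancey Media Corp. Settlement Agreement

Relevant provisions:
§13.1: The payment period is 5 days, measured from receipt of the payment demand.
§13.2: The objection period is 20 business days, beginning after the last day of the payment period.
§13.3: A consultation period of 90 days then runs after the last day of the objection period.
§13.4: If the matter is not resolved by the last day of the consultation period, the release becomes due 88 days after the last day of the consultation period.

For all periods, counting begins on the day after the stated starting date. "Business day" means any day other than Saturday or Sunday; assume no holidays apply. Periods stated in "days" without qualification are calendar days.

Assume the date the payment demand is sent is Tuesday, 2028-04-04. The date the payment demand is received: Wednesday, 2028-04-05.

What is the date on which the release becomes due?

2028-11-02

The last day of the payment period: 2028-04-05 + 5 days = 2028-04-10.
The last day of the objection period: counting 20 business days from Monday, 2028-04-10 (Apr 11, Apr 12, Apr 13, Apr 14, …, May 4, May 5, May 8, skipping weekends) reaches Monday, 2028-05-08.
Adding 90 calendar days to 2028-05-08 gives 2028-08-06, which is the last day of the consultation period.
Adding 88 calendar days to 2028-08-06 gives 2028-11-02, which is the date on which the release becomes due.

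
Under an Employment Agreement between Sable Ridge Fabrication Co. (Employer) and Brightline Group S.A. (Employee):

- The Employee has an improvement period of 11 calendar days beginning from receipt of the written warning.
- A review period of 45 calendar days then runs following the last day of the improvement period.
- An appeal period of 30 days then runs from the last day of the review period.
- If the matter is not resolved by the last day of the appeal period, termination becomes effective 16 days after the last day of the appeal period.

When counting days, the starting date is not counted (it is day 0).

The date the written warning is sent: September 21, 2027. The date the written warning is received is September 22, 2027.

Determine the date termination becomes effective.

Adding 11 calendar days to September 22, 2027 gives October 3, 2027, which is the last day of the improvement period.
The last day of the review period: October 3, 2027 + 45 days = November 17, 2027.
Adding 30 calendar days to November 17, 2027 gives December 17, 2027, which is the last day of the appeal period.
Adding 16 calendar days to December 17, 2027 gives January 2, 2028, which is the date termination becomes effective.

January 2, 2028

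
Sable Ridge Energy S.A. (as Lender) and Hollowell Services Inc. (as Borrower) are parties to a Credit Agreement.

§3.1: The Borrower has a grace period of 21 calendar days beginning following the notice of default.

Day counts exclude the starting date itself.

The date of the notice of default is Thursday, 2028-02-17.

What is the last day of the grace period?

2028-03-09

The last day of the grace period: 2028-02-17 + 21 days = 2028-03-09.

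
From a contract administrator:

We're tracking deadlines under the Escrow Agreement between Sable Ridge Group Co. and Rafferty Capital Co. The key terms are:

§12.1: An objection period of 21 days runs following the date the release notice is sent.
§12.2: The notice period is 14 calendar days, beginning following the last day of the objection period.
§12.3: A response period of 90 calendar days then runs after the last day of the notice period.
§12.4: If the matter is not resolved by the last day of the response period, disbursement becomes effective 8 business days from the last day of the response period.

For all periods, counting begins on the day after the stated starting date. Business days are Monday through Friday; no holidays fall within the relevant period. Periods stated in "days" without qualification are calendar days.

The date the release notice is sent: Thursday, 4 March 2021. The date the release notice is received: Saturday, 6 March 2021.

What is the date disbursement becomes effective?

Adding 21 calendar days to 4 March 2021 gives 25 March 2021, which is the last day of the objection period.
The last day of the notice period: 25 March 2021 + 14 days = 8 April 2021.
The last day of the response period: 8 April 2021 + 90 days = 7 July 2021.
The date disbursement becomes effective: counting 8 business days from Wednesday, 7 July 2021 (Jul 8, Jul 9, Jul 12, Jul 13, Jul 14, Jul 15, Jul 16, Jul 19, skipping weekends) reaches Monday, 19 July 2021.

19 July 2021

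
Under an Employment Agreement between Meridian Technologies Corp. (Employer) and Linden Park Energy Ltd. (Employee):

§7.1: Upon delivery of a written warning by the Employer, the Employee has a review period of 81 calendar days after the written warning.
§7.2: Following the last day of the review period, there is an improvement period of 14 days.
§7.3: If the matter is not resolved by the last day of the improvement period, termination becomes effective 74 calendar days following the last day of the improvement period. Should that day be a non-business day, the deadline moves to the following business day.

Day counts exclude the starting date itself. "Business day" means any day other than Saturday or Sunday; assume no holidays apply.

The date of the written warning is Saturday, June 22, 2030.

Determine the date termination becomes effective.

December 9, 2030

Adding 81 calendar days to June 22, 2030 gives September 11, 2030, which is the last day of the review period.
Adding 14 calendar days to September 11, 2030 gives September 25, 2030, which is the last day of the improvement period.
The date termination becomes effective: September 25, 2030 + 74 days = December 8, 2030. That falls on a Sunday, so it rolls to the next business day, Monday, December 9, 2030.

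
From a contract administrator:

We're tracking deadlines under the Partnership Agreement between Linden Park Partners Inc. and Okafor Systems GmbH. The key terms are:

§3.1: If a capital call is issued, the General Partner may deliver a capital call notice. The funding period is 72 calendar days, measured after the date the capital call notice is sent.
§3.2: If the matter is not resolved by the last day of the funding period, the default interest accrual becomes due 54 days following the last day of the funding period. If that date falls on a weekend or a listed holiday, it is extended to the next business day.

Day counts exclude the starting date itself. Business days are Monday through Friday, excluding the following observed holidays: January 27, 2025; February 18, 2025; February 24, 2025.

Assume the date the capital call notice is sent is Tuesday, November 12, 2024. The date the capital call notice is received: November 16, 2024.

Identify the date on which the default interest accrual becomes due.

The last day of the funding period: 72 calendar days after November 12, 2024 is January 23, 2025.
Adding 54 calendar days to January 23, 2025 gives March 18, 2025, which is the date on which the default interest accrual becomes due. March 18, 2025 is a Tuesday and is not a listed holiday, so no roll-forward applies.

March 18, 2025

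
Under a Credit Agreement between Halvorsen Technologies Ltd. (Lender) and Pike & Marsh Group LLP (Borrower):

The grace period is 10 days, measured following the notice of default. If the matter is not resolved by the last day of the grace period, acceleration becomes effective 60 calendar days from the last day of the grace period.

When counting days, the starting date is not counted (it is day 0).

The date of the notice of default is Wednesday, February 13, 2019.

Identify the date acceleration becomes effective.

The last day of the grace period: 10 calendar days after February 13, 2019 is February 23, 2019.
The date acceleration becomes effective: 60 calendar days after February 23, 2019 is April 24, 2019.

April 24, 2019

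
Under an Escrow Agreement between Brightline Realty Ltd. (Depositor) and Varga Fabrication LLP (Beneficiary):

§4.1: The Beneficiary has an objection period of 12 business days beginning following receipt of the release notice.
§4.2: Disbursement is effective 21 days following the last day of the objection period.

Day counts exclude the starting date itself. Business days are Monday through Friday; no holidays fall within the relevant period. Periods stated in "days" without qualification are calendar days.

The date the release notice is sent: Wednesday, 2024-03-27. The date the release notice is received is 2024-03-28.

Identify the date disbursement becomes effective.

The last day of the objection period: 12 business days after Thursday, 2024-03-28, skipping weekends — Mar 29, Apr 1, Apr 2, Apr 3, …, Apr 11, Apr 12, Apr 15 — lands on Monday, 2024-04-15.
The date disbursement becomes effective: 21 calendar days after 2024-04-15 is 2024-05-06.

2024-05-06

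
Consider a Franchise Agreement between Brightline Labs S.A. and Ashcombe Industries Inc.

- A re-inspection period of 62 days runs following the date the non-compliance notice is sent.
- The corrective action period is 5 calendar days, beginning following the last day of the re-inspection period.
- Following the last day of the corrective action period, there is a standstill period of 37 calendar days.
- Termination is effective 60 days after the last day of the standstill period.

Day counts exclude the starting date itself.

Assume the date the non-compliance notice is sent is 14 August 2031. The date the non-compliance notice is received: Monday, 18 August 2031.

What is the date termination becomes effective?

The last day of the re-inspection period: 14 August 2031 + 62 days = 15 October 2031.
The last day of the corrective action period: 15 October 2031 + 5 days = 20 October 2031.
Adding 37 calendar days to 20 October 2031 gives 26 November 2031, which is the last day of the standstill period.
Adding 60 calendar days to 26 November 2031 gives 25 January 2032, which is the date termination becomes effective.

25 January 2032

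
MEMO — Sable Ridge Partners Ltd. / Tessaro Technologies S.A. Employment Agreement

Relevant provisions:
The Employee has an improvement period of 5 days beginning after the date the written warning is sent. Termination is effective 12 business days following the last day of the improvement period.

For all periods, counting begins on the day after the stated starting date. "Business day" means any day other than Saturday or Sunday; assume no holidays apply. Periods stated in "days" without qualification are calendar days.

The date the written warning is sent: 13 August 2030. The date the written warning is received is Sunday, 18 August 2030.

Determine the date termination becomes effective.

3 September 2030

The last day of the improvement period: 5 calendar days after 13 August 2030 is 18 August 2030.
The date termination becomes effective: 12 business days after Sunday, 18 August 2030, skipping weekends — Aug 19, Aug 20, Aug 21, Aug 22, …, Aug 30, Sep 2, Sep 3 — lands on Tuesday, 3 September 2030.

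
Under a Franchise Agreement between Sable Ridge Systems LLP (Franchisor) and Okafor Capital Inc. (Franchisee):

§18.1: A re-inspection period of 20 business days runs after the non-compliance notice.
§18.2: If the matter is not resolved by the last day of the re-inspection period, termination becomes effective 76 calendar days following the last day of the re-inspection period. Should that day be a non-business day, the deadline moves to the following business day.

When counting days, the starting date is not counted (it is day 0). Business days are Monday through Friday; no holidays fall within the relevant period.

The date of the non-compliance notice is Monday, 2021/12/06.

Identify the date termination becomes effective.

2022/03/21

The last day of the re-inspection period: 20 business days after Monday, 2021/12/06, skipping weekends — Dec 7, Dec 8, Dec 9, Dec 10, …, Dec 30, Dec 31, Jan 3 — lands on Monday, 2022/01/03.
Adding 76 calendar days to 2022/01/03 gives 2022/03/20, which is the date termination becomes effective. That falls on a Sunday, so it rolls to the next business day, Monday, 2022/03/21.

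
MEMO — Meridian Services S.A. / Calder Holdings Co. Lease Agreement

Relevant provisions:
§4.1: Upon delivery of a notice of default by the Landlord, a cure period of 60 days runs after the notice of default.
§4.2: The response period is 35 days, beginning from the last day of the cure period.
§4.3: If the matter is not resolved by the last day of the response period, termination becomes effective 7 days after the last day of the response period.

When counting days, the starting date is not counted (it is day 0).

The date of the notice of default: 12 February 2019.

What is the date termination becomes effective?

25 May 2019

Adding 60 calendar days to 12 February 2019 gives 13 April 2019, which is the last day of the cure period.
Adding 35 calendar days to 13 April 2019 gives 18 May 2019, which is the last day of the response period.
Adding 7 calendar days to 18 May 2019 gives 25 May 2019, which is the date termination becomes effective.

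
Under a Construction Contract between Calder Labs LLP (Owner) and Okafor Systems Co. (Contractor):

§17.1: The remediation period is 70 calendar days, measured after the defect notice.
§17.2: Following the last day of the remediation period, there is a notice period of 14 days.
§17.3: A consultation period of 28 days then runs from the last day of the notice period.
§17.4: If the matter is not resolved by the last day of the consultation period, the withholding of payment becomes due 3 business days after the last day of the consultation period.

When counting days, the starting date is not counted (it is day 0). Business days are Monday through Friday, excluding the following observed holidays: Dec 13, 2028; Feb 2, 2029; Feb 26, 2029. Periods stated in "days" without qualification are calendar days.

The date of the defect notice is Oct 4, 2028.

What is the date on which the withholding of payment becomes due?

Jan 29, 2029

The last day of the remediation period: Oct 4, 2028 + 70 days = Dec 13, 2028.
The last day of the notice period: 14 calendar days after Dec 13, 2028 is Dec 27, 2028.
The last day of the consultation period: 28 calendar days after Dec 27, 2028 is Jan 24, 2029.
The date on which the withholding of payment becomes due: 3 business days after Wednesday, Jan 24, 2029, skipping weekends — Jan 25, Jan 26, Jan 29 — lands on Monday, Jan 29, 2029.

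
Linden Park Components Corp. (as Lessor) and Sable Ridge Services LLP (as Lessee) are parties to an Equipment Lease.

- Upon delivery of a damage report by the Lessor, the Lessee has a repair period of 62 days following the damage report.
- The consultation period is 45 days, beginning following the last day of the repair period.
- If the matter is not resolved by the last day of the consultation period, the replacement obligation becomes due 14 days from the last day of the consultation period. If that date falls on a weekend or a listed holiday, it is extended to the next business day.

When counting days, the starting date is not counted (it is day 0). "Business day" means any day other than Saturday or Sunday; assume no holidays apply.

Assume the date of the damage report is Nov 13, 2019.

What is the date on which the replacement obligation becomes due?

Mar 13, 2020

The last day of the repair period: Nov 13, 2019 + 62 days = Jan 14, 2020.
The last day of the consultation period: 45 calendar days after Jan 14, 2020 is Feb 28, 2020.
The date on which the replacement obligation becomes due: Feb 28, 2020 + 14 days = Mar 13, 2020. Mar 13, 2020 is a Friday, so no roll-forward applies.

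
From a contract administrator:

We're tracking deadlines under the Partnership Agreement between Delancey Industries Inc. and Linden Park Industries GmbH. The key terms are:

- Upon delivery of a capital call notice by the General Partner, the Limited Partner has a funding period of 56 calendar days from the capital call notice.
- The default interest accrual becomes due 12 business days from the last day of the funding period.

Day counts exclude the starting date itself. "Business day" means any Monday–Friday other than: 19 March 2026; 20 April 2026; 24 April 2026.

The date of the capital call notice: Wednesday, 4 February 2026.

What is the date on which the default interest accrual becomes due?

The last day of the funding period: 56 calendar days after 4 February 2026 is 1 April 2026.
The date on which the default interest accrual becomes due: 12 business days after Wednesday, 1 April 2026, skipping weekends — Apr 2, Apr 3, Apr 6, Apr 7, …, Apr 15, Apr 16, Apr 17 — lands on Friday, 17 April 2026.

17 April 2026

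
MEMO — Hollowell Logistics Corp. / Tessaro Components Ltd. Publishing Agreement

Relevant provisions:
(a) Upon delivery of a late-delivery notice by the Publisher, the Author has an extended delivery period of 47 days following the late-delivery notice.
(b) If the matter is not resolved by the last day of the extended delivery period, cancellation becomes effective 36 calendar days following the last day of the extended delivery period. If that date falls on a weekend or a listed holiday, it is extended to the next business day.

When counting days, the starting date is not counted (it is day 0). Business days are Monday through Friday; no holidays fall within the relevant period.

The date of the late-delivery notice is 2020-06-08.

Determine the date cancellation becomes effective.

The last day of the extended delivery period: 2020-06-08 + 47 days = 2020-07-25.
The date cancellation becomes effective: 2020-07-25 + 36 days = 2020-08-30. That falls on a Sunday, so it rolls to the next business day, Monday, 2020-08-31.

2020-08-31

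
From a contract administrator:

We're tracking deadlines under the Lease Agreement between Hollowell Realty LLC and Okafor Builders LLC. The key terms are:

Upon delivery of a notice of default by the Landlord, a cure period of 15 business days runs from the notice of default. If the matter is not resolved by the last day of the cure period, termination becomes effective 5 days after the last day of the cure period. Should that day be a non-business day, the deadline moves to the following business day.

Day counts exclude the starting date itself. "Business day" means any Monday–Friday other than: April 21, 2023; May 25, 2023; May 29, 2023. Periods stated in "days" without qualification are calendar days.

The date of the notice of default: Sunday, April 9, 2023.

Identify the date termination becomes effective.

From Sunday, April 9, 2023, 15 business days (Apr 10, Apr 11, Apr 12, Apr 13, …, Apr 27, Apr 28, May 1, skipping weekends and the listed holiday on Apr 21) brings us to Monday, May 1, 2023, which is the last day of the cure period.
The date termination becomes effective: 5 calendar days after May 1, 2023 is May 6, 2023. That falls on a Saturday, so it rolls to the next business day, Monday, May 8, 2023.

May 8, 2023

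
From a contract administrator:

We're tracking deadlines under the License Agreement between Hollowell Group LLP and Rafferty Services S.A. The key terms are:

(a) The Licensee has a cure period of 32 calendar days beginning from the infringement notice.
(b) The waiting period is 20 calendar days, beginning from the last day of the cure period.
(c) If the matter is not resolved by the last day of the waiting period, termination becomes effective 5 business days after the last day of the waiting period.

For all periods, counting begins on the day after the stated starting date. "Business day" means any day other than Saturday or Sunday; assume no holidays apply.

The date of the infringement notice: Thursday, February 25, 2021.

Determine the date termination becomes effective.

Adding 32 calendar days to February 25, 2021 gives March 29, 2021, which is the last day of the cure period.
The last day of the waiting period: 20 calendar days after March 29, 2021 is April 18, 2021.
The date termination becomes effective: counting 5 business days from Sunday, April 18, 2021 (Apr 19, Apr 20, Apr 21, Apr 22, Apr 23, skipping weekends) reaches Friday, April 23, 2021.

April 23, 2021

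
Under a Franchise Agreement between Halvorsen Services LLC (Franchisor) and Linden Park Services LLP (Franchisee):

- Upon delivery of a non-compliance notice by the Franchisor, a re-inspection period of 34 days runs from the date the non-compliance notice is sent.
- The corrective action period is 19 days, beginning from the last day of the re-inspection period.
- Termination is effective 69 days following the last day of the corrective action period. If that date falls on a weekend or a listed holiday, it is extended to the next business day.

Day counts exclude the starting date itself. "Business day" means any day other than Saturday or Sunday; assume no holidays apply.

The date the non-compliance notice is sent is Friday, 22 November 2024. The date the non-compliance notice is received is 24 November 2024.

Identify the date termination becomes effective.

24 March 2025

The last day of the re-inspection period: 34 calendar days after 22 November 2024 is 26 December 2024.
The last day of the corrective action period: 19 calendar days after 26 December 2024 is 14 January 2025.
The date termination becomes effective: 14 January 2025 + 69 days = 24 March 2025. 24 March 2025 is a Monday, so no roll-forward applies.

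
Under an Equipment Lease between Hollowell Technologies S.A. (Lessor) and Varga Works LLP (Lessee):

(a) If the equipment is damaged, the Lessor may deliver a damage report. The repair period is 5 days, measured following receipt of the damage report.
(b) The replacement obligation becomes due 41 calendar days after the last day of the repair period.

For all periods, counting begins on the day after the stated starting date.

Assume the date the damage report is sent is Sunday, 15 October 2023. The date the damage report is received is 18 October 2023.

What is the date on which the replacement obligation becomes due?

The last day of the repair period: 5 calendar days after 18 October 2023 is 23 October 2023.
The date on which the replacement obligation becomes due: 41 calendar days after 23 October 2023 is 3 December 2023.

3 December 2023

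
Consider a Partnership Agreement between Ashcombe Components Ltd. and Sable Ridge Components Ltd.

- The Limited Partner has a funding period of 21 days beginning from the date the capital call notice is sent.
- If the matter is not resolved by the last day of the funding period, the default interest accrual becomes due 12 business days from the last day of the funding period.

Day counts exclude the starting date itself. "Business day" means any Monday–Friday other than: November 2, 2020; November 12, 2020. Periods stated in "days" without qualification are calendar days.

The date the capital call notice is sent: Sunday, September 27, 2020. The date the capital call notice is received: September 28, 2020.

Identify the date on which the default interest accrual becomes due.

The last day of the funding period: 21 calendar days after September 27, 2020 is October 18, 2020.
The date on which the default interest accrual becomes due: counting 12 business days from Sunday, October 18, 2020 (Oct 19, Oct 20, Oct 21, Oct 22, …, Oct 30, Nov 3, Nov 4, skipping weekends and the listed holiday on Nov 2) reaches Wednesday, November 4, 2020.

November 4, 2020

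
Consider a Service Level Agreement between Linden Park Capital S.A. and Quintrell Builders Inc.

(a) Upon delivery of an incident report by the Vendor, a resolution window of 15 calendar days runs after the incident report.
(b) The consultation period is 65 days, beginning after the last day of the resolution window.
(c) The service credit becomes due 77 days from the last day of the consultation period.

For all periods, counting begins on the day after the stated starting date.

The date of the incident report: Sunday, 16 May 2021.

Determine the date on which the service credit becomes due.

20 October 2021

Adding 15 calendar days to 16 May 2021 gives 31 May 2021, which is the last day of the resolution window.
The last day of the consultation period: 65 calendar days after 31 May 2021 is 4 August 2021.
The date on which the service credit becomes due: 4 August 2021 + 77 days = 20 October 2021.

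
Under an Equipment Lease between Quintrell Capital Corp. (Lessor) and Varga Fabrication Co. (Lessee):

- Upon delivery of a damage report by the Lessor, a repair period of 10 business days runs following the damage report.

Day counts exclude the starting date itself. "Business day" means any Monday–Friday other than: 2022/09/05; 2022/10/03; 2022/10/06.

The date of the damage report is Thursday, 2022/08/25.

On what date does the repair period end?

2022/09/09

The last day of the repair period: counting 10 business days from Thursday, 2022/08/25 (Aug 26, Aug 29, Aug 30, Aug 31, Sep 1, Sep 2, Sep 6, Sep 7, Sep 8, Sep 9, skipping weekends and the listed holiday on Sep 5) reaches Friday, 2022/09/09.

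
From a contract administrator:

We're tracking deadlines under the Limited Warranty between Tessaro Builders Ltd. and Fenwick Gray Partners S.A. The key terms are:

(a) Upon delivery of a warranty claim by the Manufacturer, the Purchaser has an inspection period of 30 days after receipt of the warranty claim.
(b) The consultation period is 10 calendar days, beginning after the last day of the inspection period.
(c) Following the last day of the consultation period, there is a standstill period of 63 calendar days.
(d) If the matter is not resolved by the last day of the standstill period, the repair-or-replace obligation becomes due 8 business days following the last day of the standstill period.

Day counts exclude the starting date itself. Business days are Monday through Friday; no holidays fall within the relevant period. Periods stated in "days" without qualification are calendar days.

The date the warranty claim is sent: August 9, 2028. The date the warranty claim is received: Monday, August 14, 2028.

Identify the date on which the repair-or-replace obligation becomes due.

December 6, 2028

Adding 30 calendar days to August 14, 2028 gives September 13, 2028, which is the last day of the inspection period.
Adding 10 calendar days to September 13, 2028 gives September 23, 2028, which is the last day of the consultation period.
The last day of the standstill period: 63 calendar days after September 23, 2028 is November 25, 2028.
The date on which the repair-or-replace obligation becomes due: 8 business days after Saturday, November 25, 2028, skipping weekends — Nov 27, Nov 28, Nov 29, Nov 30, Dec 1, Dec 4, Dec 5, Dec 6 — lands on Wednesday, December 6, 2028.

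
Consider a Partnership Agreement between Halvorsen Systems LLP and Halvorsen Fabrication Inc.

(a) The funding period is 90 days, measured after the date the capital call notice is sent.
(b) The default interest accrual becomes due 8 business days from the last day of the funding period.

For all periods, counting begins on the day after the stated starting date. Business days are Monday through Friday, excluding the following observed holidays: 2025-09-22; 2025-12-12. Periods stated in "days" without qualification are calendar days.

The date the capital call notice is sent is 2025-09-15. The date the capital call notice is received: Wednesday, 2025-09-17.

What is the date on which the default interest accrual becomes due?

The last day of the funding period: 90 calendar days after 2025-09-15 is 2025-12-14.
The date on which the default interest accrual becomes due: 8 business days after Sunday, 2025-12-14, skipping weekends — Dec 15, Dec 16, Dec 17, Dec 18, Dec 19, Dec 22, Dec 23, Dec 24 — lands on Wednesday, 2025-12-24.

2025-12-24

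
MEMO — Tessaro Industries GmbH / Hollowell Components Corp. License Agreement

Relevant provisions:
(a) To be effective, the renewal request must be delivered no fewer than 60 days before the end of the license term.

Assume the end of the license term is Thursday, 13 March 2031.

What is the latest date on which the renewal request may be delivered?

13 March 2031 minus 60 days is 12 January 2031.

12 January 2031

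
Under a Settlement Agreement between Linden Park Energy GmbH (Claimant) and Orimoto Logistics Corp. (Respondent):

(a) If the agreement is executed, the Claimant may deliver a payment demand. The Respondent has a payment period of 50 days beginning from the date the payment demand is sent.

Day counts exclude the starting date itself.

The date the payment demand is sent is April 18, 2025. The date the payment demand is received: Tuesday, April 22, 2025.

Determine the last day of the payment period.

The last day of the payment period: April 18, 2025 + 50 days = June 7, 2025.

June 7, 2025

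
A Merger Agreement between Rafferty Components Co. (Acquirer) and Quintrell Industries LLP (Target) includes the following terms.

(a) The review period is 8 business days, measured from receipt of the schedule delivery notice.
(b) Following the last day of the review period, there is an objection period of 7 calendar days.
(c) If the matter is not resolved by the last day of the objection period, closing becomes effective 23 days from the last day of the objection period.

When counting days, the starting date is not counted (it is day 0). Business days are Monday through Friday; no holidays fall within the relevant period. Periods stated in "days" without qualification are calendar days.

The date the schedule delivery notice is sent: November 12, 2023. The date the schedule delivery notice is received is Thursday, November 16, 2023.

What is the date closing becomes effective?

The last day of the review period: counting 8 business days from Thursday, November 16, 2023 (Nov 17, Nov 20, Nov 21, Nov 22, Nov 23, Nov 24, Nov 27, Nov 28, skipping weekends) reaches Tuesday, November 28, 2023.
Adding 7 calendar days to November 28, 2023 gives December 5, 2023, which is the last day of the objection period.
The date closing becomes effective: December 5, 2023 + 23 days = December 28, 2023.

December 28, 2023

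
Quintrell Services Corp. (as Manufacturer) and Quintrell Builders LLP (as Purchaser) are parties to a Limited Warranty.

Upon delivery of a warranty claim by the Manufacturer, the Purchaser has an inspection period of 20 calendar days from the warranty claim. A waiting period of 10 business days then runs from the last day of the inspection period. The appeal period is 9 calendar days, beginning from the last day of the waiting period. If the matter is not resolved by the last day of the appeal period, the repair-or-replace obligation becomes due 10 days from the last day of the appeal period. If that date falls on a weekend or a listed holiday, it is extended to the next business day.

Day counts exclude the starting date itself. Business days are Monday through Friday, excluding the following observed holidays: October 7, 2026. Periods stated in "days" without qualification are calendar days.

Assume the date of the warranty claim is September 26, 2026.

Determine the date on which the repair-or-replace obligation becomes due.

Adding 20 calendar days to September 26, 2026 gives October 16, 2026, which is the last day of the inspection period.
The last day of the waiting period: counting 10 business days from Friday, October 16, 2026 (Oct 19, Oct 20, Oct 21, Oct 22, Oct 23, Oct 26, Oct 27, Oct 28, Oct 29, Oct 30, skipping weekends) reaches Friday, October 30, 2026.
The last day of the appeal period: October 30, 2026 + 9 days = November 8, 2026.
Adding 10 calendar days to November 8, 2026 gives November 18, 2026, which is the date on which the repair-or-replace obligation becomes due. November 18, 2026 is a Wednesday and is not a listed holiday, so no roll-forward applies.

November 18, 2026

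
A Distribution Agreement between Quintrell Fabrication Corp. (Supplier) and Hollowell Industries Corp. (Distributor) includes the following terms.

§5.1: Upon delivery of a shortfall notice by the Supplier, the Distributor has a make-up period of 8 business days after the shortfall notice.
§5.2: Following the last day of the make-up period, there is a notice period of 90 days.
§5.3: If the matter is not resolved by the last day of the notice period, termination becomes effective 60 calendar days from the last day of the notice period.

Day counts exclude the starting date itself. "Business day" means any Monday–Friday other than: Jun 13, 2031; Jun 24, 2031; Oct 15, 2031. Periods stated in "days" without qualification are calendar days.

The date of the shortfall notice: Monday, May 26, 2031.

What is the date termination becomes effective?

Nov 2, 2031

From Monday, May 26, 2031, 8 business days (May 27, May 28, May 29, May 30, Jun 2, Jun 3, Jun 4, Jun 5, skipping weekends) brings us to Thursday, Jun 5, 2031, which is the last day of the make-up period.
Adding 90 calendar days to Jun 5, 2031 gives Sep 3, 2031, which is the last day of the notice period.
Adding 60 calendar days to Sep 3, 2031 gives Nov 2, 2031, which is the date termination becomes effective.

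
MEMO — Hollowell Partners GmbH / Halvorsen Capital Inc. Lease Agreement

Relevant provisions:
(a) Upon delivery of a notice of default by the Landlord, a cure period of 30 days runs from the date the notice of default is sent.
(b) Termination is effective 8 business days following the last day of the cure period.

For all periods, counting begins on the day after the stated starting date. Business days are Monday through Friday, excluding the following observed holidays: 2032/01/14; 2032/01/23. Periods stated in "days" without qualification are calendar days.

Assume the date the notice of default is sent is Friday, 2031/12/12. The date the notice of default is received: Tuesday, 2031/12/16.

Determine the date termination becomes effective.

The last day of the cure period: 2031/12/12 + 30 days = 2032/01/11.
The date termination becomes effective: counting 8 business days from Sunday, 2032/01/11 (Jan 12, Jan 13, Jan 15, Jan 16, Jan 19, Jan 20, Jan 21, Jan 22, skipping weekends and the listed holiday on Jan 14) reaches Thursday, 2032/01/22.

2032/01/22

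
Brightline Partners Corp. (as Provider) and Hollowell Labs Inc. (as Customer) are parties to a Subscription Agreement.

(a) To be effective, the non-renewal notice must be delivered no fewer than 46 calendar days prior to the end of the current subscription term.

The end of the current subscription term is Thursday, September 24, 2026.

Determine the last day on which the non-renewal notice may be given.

August 9, 2026

Counting back 46 calendar days from September 24, 2026 gives August 9, 2026.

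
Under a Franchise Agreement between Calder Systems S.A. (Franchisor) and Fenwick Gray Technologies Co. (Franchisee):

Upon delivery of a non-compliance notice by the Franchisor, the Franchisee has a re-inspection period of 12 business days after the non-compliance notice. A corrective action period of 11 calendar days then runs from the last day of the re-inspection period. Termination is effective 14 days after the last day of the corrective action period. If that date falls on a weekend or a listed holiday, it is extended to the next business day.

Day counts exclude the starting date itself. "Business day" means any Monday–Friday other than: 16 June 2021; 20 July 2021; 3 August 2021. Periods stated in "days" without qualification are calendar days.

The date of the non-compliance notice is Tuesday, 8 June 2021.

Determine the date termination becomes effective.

The last day of the re-inspection period: counting 12 business days from Tuesday, 8 June 2021 (Jun 9, Jun 10, Jun 11, Jun 14, …, Jun 23, Jun 24, Jun 25, skipping weekends and the listed holiday on Jun 16) reaches Friday, 25 June 2021.
The last day of the corrective action period: 25 June 2021 + 11 days = 6 July 2021.
The date termination becomes effective: 14 calendar days after 6 July 2021 is 20 July 2021. That falls on Tuesday, a listed holiday, so it rolls to the next business day, Wednesday, 21 July 2021.

21 July 2021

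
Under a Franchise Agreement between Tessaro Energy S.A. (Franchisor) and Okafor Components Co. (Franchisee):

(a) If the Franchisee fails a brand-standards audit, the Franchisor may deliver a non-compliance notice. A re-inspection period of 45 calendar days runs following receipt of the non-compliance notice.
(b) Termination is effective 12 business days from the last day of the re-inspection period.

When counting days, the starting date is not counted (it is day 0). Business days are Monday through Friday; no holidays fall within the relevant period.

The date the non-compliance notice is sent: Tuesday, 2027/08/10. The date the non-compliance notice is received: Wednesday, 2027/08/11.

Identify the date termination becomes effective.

The last day of the re-inspection period: 45 calendar days after 2027/08/11 is 2027/09/25.
The date termination becomes effective: 12 business days after Saturday, 2027/09/25, skipping weekends — Sep 27, Sep 28, Sep 29, Sep 30, …, Oct 8, Oct 11, Oct 12 — lands on Tuesday, 2027/10/12.

2027/10/12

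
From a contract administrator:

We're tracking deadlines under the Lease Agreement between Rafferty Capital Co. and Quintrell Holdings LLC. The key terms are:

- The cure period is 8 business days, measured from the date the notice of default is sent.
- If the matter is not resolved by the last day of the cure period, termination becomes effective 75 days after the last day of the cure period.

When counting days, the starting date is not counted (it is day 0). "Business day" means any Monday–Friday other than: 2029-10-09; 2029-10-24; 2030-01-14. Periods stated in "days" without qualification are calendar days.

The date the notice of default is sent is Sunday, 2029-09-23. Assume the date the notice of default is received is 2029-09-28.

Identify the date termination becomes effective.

2029-12-17

The last day of the cure period: counting 8 business days from Sunday, 2029-09-23 (Sep 24, Sep 25, Sep 26, Sep 27, Sep 28, Oct 1, Oct 2, Oct 3, skipping weekends) reaches Wednesday, 2029-10-03.
Adding 75 calendar days to 2029-10-03 gives 2029-12-17, which is the date termination becomes effective.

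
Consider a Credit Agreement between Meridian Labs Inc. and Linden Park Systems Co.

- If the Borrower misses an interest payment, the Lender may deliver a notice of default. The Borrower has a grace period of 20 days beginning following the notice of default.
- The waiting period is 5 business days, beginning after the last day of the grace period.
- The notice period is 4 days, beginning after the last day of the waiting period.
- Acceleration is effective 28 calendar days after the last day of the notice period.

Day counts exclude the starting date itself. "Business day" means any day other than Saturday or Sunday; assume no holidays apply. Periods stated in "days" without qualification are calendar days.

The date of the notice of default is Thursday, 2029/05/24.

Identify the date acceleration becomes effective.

2029/07/22

The last day of the grace period: 2029/05/24 + 20 days = 2029/06/13.
From Wednesday, 2029/06/13, 5 business days (Jun 14, Jun 15, Jun 18, Jun 19, Jun 20, skipping weekends) brings us to Wednesday, 2029/06/20, which is the last day of the waiting period.
Adding 4 calendar days to 2029/06/20 gives 2029/06/24, which is the last day of the notice period.
The date acceleration becomes effective: 28 calendar days after 2029/06/24 is 2029/07/22.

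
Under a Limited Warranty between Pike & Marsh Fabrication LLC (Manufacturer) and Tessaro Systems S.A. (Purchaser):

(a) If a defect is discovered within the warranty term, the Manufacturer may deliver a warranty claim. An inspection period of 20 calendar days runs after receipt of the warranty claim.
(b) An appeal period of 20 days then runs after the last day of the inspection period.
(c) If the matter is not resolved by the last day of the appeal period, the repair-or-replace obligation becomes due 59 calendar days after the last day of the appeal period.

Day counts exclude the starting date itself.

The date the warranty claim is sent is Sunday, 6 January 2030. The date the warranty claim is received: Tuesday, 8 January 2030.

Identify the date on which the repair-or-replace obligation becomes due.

The last day of the inspection period: 8 January 2030 + 20 days = 28 January 2030.
The last day of the appeal period: 20 calendar days after 28 January 2030 is 17 February 2030.
Adding 59 calendar days to 17 February 2030 gives 17 April 2030, which is the date on which the repair-or-replace obligation becomes due.

17 April 2030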